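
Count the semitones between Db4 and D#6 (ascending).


Reasoning:
Absolute semitone position = octave×12 + chromatic position
Db4: 4×12 + 1 = 49
D#6: 6×12 + 3 = 75
Difference = 75 - 49 = 26
= 26 semitones


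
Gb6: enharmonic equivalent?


Step by step:
Enharmonic notes sound the same pitch but are spelled with different letter names
Gb and F# name the same pitch class
= F#6


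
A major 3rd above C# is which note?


Let's work it out.
A 3rd spans 3 letter names, so from C we land on E
A major 3rd = 4 semitones above C#
Spell E at that pitch: E#
= E#


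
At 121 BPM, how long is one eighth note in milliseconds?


Reasoning:
One quarter-note beat = 60000 / BPM = 60000 / 121 ms
Eighth note = 1/2 × quarter note
Duration = 1/2 × 60000 / 121 = 30000 / 121
= 247.9 ms


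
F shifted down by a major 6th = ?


major 6th: 6 letter names, 9 semitones
Letter: F - 5 → A
Pitch: F - 9 semitones, spelled as an A → Ab
= Ab


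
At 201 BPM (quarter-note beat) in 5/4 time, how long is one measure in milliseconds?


Quarter-note beat duration = 60000 / 201 ms
Beats per measure (5/4) = 5
One measure = 5 × 60000 / 201 = 300000 / 201 ms
= 1492.5 ms


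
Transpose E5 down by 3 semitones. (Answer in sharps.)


E5: chromatic position 4 in octave 5 → absolute = 5×12 + 4 = 64
Transpose down 3: 64 - 3 = 61
61 = 5×12 + 1 → C# in octave 5
Result = C#5


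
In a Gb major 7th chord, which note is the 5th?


Let's work it out.
Major 7th chord = root + major 3rd + perfect 5th + major 7th
Seventh chords stack in thirds, so the letter names are G-B-D-F
Root: Gb
Major 3rd above Gb: Bb
Perfect 5th above Gb: Db
Major 7th above Gb: F
The 5th = Db


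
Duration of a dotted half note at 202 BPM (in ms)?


Solution.
One quarter-note beat = 60000 / BPM = 60000 / 202 ms
Dotted half note = 3 × quarter note
Duration = 3 × 60000 / 202 = 180000 / 202
= 891.1 ms


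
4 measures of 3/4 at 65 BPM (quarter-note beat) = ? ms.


Reasoning:
Quarter-note beat duration = 60000 / 65 ms
Beats per measure (3/4) = 3
One measure = 3 × 60000 / 65 = 180000 / 65 ms
4 measures = 4 × 180000 / 65 = 720000 / 65
= 11076.9 ms


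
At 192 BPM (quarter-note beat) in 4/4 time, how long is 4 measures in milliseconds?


Quarter-note beat duration = 60000 / 192 ms
Beats per measure (4/4) = 4
One measure = 4 × 60000 / 192 = 240000 / 192 ms
4 measures = 4 × 240000 / 192 = 960000 / 192
= 5000.0 ms


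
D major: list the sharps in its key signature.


Reasoning:
Sharp major keys follow the circle of fifths: C(0), G(1), D(2), A(3), E(4), B(5), F#(6), C#(7)
D major has 2 sharps
Order of sharps: F# C# G# D# A# E# B# → first 2: F#, C#
= F#, C#


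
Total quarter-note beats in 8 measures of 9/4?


Solution.
Time signature 9/4: the bottom number 4 means the quarter note gets one count
The top number 9 means 9 quarter-note beats per measure
Total = 9 × 8 measures
= 72 quarter-note beats


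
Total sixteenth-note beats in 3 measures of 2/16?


Reasoning:
Time signature 2/16: the bottom number 16 means the sixteenth note gets one count
The top number 2 means 2 sixteenth-note beats per measure
Total = 2 × 3 measures
= 6 sixteenth-note beats


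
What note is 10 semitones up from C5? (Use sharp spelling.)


Working:
C5: chromatic position 0 in octave 5 → absolute = 5×12 + 0 = 60
Transpose up 10: 60 + 10 = 70
70 = 5×12 + 10 → A# in octave 5
Result = A#5


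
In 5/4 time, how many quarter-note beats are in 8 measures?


Working:
Time signature 5/4: the bottom number 4 means the quarter note gets one count
The top number 5 means 5 quarter-note beats per measure
Total = 5 × 8 measures
= 40 quarter-note beats


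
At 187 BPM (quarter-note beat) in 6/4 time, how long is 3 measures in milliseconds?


Quarter-note beat duration = 60000 / 187 ms
Beats per measure (6/4) = 6
One measure = 6 × 60000 / 187 = 360000 / 187 ms
3 measures = 3 × 360000 / 187 = 1080000 / 187
= 5775.4 ms


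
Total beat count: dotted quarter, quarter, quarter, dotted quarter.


Beat values:
  dotted quarter = 1.5 beats
  quarter = 1 beat
  quarter = 1 beat
  dotted quarter = 1.5 beats
Sum = 1.5 + 1 + 1 + 1.5
= 5 beats


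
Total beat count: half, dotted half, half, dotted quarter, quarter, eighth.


Solution.
Beat values:
  half = 2 beats
  dotted half = 3 beats
  half = 2 beats
  dotted quarter = 1.5 beats
  quarter = 1 beat
  eighth = 0.5 beats
Sum = 2 + 3 + 2 + 1.5 + 1 + 0.5
= 10 beats


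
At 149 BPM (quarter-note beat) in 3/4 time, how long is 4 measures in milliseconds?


Working:
Quarter-note beat duration = 60000 / 149 ms
Beats per measure (3/4) = 3
One measure = 3 × 60000 / 149 = 180000 / 149 ms
4 measures = 4 × 180000 / 149 = 720000 / 149
= 4832.2 ms


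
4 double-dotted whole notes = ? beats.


Working:
Base whole note = 4 beats
Dot 1 adds half the previous value: +2
Dot 2 adds half the previous value: +1
One double-dotted whole = 4 + 2 + 1 = 7
4 of them = 4 × 7 = 28
= 28 beats


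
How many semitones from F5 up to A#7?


Absolute semitone position = octave×12 + chromatic position
F5: 5×12 + 5 = 65
A#7: 7×12 + 10 = 94
Difference = 94 - 65 = 29
= 29 semitones


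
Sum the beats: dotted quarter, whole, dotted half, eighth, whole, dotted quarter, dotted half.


Beat values:
  dotted quarter = 1.5 beats
  whole = 4 beats
  dotted half = 3 beats
  eighth = 0.5 beats
  whole = 4 beats
  dotted quarter = 1.5 beats
  dotted half = 3 beats
Sum = 1.5 + 4 + 3 + 0.5 + 4 + 1.5 + 3
= 17.5 beats


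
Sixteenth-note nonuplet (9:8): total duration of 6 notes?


Working:
Nonuplet: 9 notes occupy the space of 8 sixteenth notes
Space = 8 × 1/4 = 2 beats
Each nonuplet note = 2 / 9 = 2/9 beats
6 notes = 6 × 2/9 = 4/3
= 4/3 beats


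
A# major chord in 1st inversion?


Working:
Root position: A# C## E#
1st inversion: move root up an octave
Bass note: C##
Notes (bottom to top) = C## E# A#


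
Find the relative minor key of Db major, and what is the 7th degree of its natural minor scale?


Step by step:
The relative minor shares the major's key signature and starts on its 6th degree
6th degree = a major 6th above the tonic; a major 6th above Db is Bb
→ relative minor of Db major is Bb minor
Bb natural minor scale: Bb C Db Eb F Gb Ab
= Bb minor; 7th degree = Ab


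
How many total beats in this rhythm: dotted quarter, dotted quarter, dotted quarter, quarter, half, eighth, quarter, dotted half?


Working:
Beat values:
  dotted quarter = 1.5 beats
  dotted quarter = 1.5 beats
  dotted quarter = 1.5 beats
  quarter = 1 beat
  half = 2 beats
  eighth = 0.5 beats
  quarter = 1 beat
  dotted half = 3 beats
Sum = 1.5 + 1.5 + 1.5 + 1 + 2 + 0.5 + 1 + 3
= 12 beats


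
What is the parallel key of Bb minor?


Reasoning:
Parallel keys share the same tonic but differ in mode
Bb minor → parallel is Bb major
= Bb major


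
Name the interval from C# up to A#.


Working:
Letter names: C → A spans 6 letter names → a 6th
Semitones: C# → A# = 9 half-steps
A 6th of 9 semitones is a major 6th
= major 6th


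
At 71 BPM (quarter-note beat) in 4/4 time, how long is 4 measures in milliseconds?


Working:
Quarter-note beat duration = 60000 / 71 ms
Beats per measure (4/4) = 4
One measure = 4 × 60000 / 71 = 240000 / 71 ms
4 measures = 4 × 240000 / 71 = 960000 / 71
= 13521.1 ms


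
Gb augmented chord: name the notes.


Step by step:
Augmented triad = root + major 3rd (4 semitones) + augmented 5th (8 semitones)
A triad on Gb stacks thirds, so the chord tones use letter names G-B-D
Root: Gb
Major 3rd above Gb: Bb
Augmented 5th above Gb: D
Chord = Gb Bb D


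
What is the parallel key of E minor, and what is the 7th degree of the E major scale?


Parallel keys share the same tonic but differ in mode
E minor → parallel is E major
E major scale: E F# G# A B C# D#
= E major; 7th degree = D#


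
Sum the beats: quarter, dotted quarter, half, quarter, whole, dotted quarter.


Step by step:
Beat values:
  quarter = 1 beat
  dotted quarter = 1.5 beats
  half = 2 beats
  quarter = 1 beat
  whole = 4 beats
  dotted quarter = 1.5 beats
Sum = 1 + 1.5 + 2 + 1 + 4 + 1.5
= 11 beats


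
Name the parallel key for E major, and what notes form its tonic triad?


Parallel keys share the same tonic but differ in mode
E major → parallel is E minor
Tonic triad of E minor = E G B
= E minor; triad = E G B


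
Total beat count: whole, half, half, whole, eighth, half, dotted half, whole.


Beat values:
  whole = 4 beats
  half = 2 beats
  half = 2 beats
  whole = 4 beats
  eighth = 0.5 beats
  half = 2 beats
  dotted half = 3 beats
  whole = 4 beats
Sum = 4 + 2 + 2 + 4 + 0.5 + 2 + 3 + 4
= 21.5 beats


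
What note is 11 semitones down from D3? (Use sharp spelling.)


Let's work it out.
D3: chromatic position 2 in octave 3 → absolute = 3×12 + 2 = 38
Transpose down 11: 38 - 11 = 27
27 = 2×12 + 3 → D# in octave 2
Result = D#2


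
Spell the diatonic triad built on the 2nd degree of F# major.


Working:
F# major scale: F# G# A# B C# D# E#
Diatonic triad on degree 2 stacks scale notes 2, 4, 6: G# B D#
G#→B = 3 semitones; G#→D# = 7 semitones → minor triad
= G# B D# (minor)


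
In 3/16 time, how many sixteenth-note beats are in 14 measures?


Working:
Time signature 3/16: the bottom number 16 means the sixteenth note gets one count
The top number 3 means 3 sixteenth-note beats per measure
Total = 3 × 14 measures
= 42 sixteenth-note beats


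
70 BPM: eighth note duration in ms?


Solution.
One quarter-note beat = 60000 / BPM = 60000 / 70 ms
Eighth note = 1/2 × quarter note
Duration = 1/2 × 60000 / 70 = 30000 / 70
= 428.6 ms


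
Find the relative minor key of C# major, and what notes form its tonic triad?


Step by step:
The relative minor shares the major's key signature and starts on its 6th degree
6th degree = a major 6th above the tonic; a major 6th above C# is A#
→ relative minor of C# major is A# minor
Tonic triad of A# minor = root + minor 3rd + perfect 5th = A# C# E#
= A# minor; triad = A# C# E#


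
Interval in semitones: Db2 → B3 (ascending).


Let's work it out.
Absolute semitone position = octave×12 + chromatic position
Db2: 2×12 + 1 = 25
B3: 3×12 + 11 = 47
Difference = 47 - 25 = 22
= 22 semitones


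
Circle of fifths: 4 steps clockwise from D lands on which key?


Each clockwise step on the circle of fifths moves up a perfect 5th
From D: D → A → E → B → F#/Gb
= F#/Gb


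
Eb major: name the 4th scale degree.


Working:
Major scale pattern: W-W-H-W-W-W-H (2-2-1-2-2-2-1 semitones)
Starting from Eb:
  Eb + 2 semitones → F
  F + 2 semitones → G
  G + 1 semitone → Ab
  Ab + 2 semitones → Bb
  Bb + 2 semitones → C
  C + 2 semitones → D
  D + 1 semitone → Eb
Scale: Eb F G Ab Bb C D
Degree 4 = Ab


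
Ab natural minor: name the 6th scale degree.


Let's work it out.
Natural minor scale pattern: W-H-W-W-H-W-W (2-1-2-2-1-2-2 semitones)
Starting from Ab:
  Ab + 2 semitones → Bb
  Bb + 1 semitone → Cb
  Cb + 2 semitones → Db
  Db + 2 semitones → Eb
  Eb + 1 semitone → Fb
  Fb + 2 semitones → Gb
  Gb + 2 semitones → Ab
Scale: Ab Bb Cb Db Eb Fb Gb
Degree 6 = Fb


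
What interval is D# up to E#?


Solution.
Letter names: D → E spans 2 letter names → a 2nd
Semitones: D# → E# = 2 half-steps
A 2nd of 2 semitones is a major 2nd
= major 2nd


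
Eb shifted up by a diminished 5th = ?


Reasoning:
diminished 5th: 5 letter names, 6 semitones
Letter: E + 4 → B
Pitch: Eb + 6 semitones, spelled as a B → Bbb
= Bbb


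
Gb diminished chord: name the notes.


Diminished triad = root + minor 3rd (3 semitones) + diminished 5th (6 semitones)
A triad on Gb stacks thirds, so the chord tones use letter names G-B-D
Root: Gb
Minor 3rd above Gb: Bbb
Diminished 5th above Gb: Dbb
Chord = Gb Bbb Dbb


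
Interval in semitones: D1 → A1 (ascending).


Solution.
Absolute semitone position = octave×12 + chromatic position
D1: 1×12 + 2 = 14
A1: 1×12 + 9 = 21
Difference = 21 - 14 = 7
= 7 semitones


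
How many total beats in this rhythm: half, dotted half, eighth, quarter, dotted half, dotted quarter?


Beat values:
  half = 2 beats
  dotted half = 3 beats
  eighth = 0.5 beats
  quarter = 1 beat
  dotted half = 3 beats
  dotted quarter = 1.5 beats
Sum = 2 + 3 + 0.5 + 1 + 3 + 1.5
= 11 beats


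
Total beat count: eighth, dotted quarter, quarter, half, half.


Solution.
Beat values:
  eighth = 0.5 beats
  dotted quarter = 1.5 beats
  quarter = 1 beat
  half = 2 beats
  half = 2 beats
Sum = 0.5 + 1.5 + 1 + 2 + 2
= 7 beats


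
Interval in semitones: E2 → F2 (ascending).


Solution.
Absolute semitone position = octave×12 + chromatic position
E2: 2×12 + 4 = 28
F2: 2×12 + 5 = 29
Difference = 29 - 28 = 1
= 1 semitone


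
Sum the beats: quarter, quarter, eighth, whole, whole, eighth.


Let's work it out.
Beat values:
  quarter = 1 beat
  quarter = 1 beat
  eighth = 0.5 beats
  whole = 4 beats
  whole = 4 beats
  eighth = 0.5 beats
Sum = 1 + 1 + 0.5 + 4 + 4 + 0.5
= 11 beats


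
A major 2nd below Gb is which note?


Let's work it out.
A 2nd spans 2 letter names, so from G we land on F
A major 2nd = 2 semitones below Gb
Spell F at that pitch: Fb
= Fb


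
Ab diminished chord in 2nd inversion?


Working:
Root position: Ab Cb Ebb
2nd inversion: move root and 3rd up an octave
Bass note: Ebb
Notes (bottom to top) = Ebb Ab Cb


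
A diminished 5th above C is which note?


A 5th spans 5 letter names, so from C we land on G
A diminished 5th = 6 semitones above C
Spell G at that pitch: Gb
= Gb


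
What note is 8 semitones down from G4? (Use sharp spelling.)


Reasoning:
G4: chromatic position 7 in octave 4 → absolute = 4×12 + 7 = 55
Transpose down 8: 55 - 8 = 47
47 = 3×12 + 11 → B in octave 3
Result = B3


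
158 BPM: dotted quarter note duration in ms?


One quarter-note beat = 60000 / BPM = 60000 / 158 ms
Dotted quarter note = 3/2 × quarter note
Duration = 3/2 × 60000 / 158 = 90000 / 158
= 569.6 ms


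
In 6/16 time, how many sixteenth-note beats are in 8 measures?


Working:
Time signature 6/16: the bottom number 16 means the sixteenth note gets one count
The top number 6 means 6 sixteenth-note beats per measure
Total = 6 × 8 measures
= 48 sixteenth-note beats


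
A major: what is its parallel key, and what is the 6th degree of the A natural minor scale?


Parallel keys share the same tonic but differ in mode
A major → parallel is A minor
A natural minor scale: A B C D E F G
= A minor; 6th degree = F


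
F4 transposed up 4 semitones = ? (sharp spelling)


Let's work it out.
F4: chromatic position 5 in octave 4 → absolute = 4×12 + 5 = 53
Transpose up 4: 53 + 4 = 57
57 = 4×12 + 9 → A in octave 4
Result = A4


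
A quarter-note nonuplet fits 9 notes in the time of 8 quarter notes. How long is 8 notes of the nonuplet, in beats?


Step by step:
Nonuplet: 9 notes occupy the space of 8 quarter notes
Space = 8 × 1 = 8 beats
Each nonuplet note = 8 / 9 = 8/9 beats
8 notes = 8 × 8/9 = 64/9
= 64/9 beats


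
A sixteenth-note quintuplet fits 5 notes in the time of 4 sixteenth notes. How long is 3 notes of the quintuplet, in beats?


Quintuplet: 5 notes occupy the space of 4 sixteenth notes
Space = 4 × 1/4 = 1 beat
Each quintuplet note = 1 / 5 = 1/5 beats
3 notes = 3 × 1/5 = 3/5
= 3/5 beats


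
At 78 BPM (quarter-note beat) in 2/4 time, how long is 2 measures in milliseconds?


Reasoning:
Quarter-note beat duration = 60000 / 78 ms
Beats per measure (2/4) = 2
One measure = 2 × 60000 / 78 = 120000 / 78 ms
2 measures = 2 × 120000 / 78 = 240000 / 78
= 3076.9 ms


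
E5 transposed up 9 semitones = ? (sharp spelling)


E5: chromatic position 4 in octave 5 → absolute = 5×12 + 4 = 64
Transpose up 9: 64 + 9 = 73
73 = 6×12 + 1 → C# in octave 6
Result = C#6


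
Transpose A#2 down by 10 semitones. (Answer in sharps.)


Reasoning:
A#2: chromatic position 10 in octave 2 → absolute = 2×12 + 10 = 34
Transpose down 10: 34 - 10 = 24
24 = 2×12 + 0 → C in octave 2
Result = C2


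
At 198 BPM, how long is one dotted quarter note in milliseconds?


Step by step:
One quarter-note beat = 60000 / BPM = 60000 / 198 ms
Dotted quarter note = 3/2 × quarter note
Duration = 3/2 × 60000 / 198 = 90000 / 198
= 454.5 ms


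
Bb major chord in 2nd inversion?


Reasoning:
Root position: Bb D F
2nd inversion: move root and 3rd up an octave
Bass note: F
Notes (bottom to top) = F Bb D


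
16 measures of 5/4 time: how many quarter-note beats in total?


Solution.
Time signature 5/4: the bottom number 4 means the quarter note gets one count
The top number 5 means 5 quarter-note beats per measure
Total = 5 × 16 measures
= 80 quarter-note beats


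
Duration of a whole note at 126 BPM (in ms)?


One quarter-note beat = 60000 / BPM = 60000 / 126 ms
Whole note = 4 × quarter note
Duration = 4 × 60000 / 126 = 240000 / 126
= 1904.8 ms


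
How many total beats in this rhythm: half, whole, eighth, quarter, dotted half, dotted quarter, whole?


Beat values:
  half = 2 beats
  whole = 4 beats
  eighth = 0.5 beats
  quarter = 1 beat
  dotted half = 3 beats
  dotted quarter = 1.5 beats
  whole = 4 beats
Sum = 2 + 4 + 0.5 + 1 + 3 + 1.5 + 4
= 16 beats


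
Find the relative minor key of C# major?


Let's work it out.
The relative minor shares the major's key signature and starts on its 6th degree
6th degree = a major 6th above the tonic; a major 6th above C# is A#
→ relative minor of C# major is A# minor
= A# minor


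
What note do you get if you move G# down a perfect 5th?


Solution.
perfect 5th: 5 letter names, 7 semitones
Letter: G - 4 → C
Pitch: G# - 7 semitones, spelled as a C → C#
= C#


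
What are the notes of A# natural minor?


Working:
Natural minor scale pattern: W-H-W-W-H-W-W (2-1-2-2-1-2-2 semitones)
Starting from A#:
  A# + 2 semitones → B#
  B# + 1 semitone → C#
  C# + 2 semitones → D#
  D# + 2 semitones → E#
  E# + 1 semitone → F#
  F# + 2 semitones → G#
  G# + 2 semitones → A#
Scale = A# B# C# D# E# F# G#


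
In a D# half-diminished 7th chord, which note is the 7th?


Half-diminished 7th chord = root + minor 3rd + diminished 5th + minor 7th
Seventh chords stack in thirds, so the letter names are D-F-A-C
Root: D#
Minor 3rd above D#: F#
Diminished 5th above D#: A
Minor 7th above D#: C#
The 7th = C#


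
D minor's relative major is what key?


The relative major shares the key signature and is a minor 3rd above the minor tonic
A minor 3rd above D is F
→ relative major of D minor is F major
= F major


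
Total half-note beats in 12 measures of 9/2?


Solution.
Time signature 9/2: the bottom number 2 means the half note gets one count
The top number 9 means 9 half-note beats per measure
Total = 9 × 12 measures
= 108 half-note beats


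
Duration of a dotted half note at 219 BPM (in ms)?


Working:
One quarter-note beat = 60000 / BPM = 60000 / 219 ms
Dotted half note = 3 × quarter note
Duration = 3 × 60000 / 219 = 180000 / 219
= 821.9 ms


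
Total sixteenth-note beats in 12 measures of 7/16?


Solution.
Time signature 7/16: the bottom number 16 means the sixteenth note gets one count
The top number 7 means 7 sixteenth-note beats per measure
Total = 7 × 12 measures
= 84 sixteenth-note beats


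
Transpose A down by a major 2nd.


Step by step:
major 2nd: 2 letter names, 2 semitones
Letter: A - 1 → G
Pitch: A - 2 semitones, spelled as a G → G
= G


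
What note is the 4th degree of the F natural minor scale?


Natural minor scale pattern: W-H-W-W-H-W-W (2-1-2-2-1-2-2 semitones)
Starting from F:
  F + 2 semitones → G
  G + 1 semitone → Ab
  Ab + 2 semitones → Bb
  Bb + 2 semitones → C
  C + 1 semitone → Db
  Db + 2 semitones → Eb
  Eb + 2 semitones → F
Scale: F G Ab Bb C Db Eb
Degree 4 = Bb


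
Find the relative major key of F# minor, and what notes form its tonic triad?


Reasoning:
The relative major shares the key signature and is a minor 3rd above the minor tonic
A minor 3rd above F# is A
→ relative major of F# minor is A major
Tonic triad of A major = root + major 3rd + perfect 5th = A C# E
= A major; triad = A C# E


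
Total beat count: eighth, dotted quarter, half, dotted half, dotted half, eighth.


Beat values:
  eighth = 0.5 beats
  dotted quarter = 1.5 beats
  half = 2 beats
  dotted half = 3 beats
  dotted half = 3 beats
  eighth = 0.5 beats
Sum = 0.5 + 1.5 + 2 + 3 + 3 + 0.5
= 10.5 beats


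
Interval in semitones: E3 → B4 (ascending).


Solution.
Absolute semitone position = octave×12 + chromatic position
E3: 3×12 + 4 = 40
B4: 4×12 + 11 = 59
Difference = 59 - 40 = 19
= 19 semitones


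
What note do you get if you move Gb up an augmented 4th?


Solution.
augmented 4th: 4 letter names, 6 semitones
Letter: G + 3 → C
Pitch: Gb + 6 semitones, spelled as a C → C
= C


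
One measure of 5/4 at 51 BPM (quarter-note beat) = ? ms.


Let's work it out.
Quarter-note beat duration = 60000 / 51 ms
Beats per measure (5/4) = 5
One measure = 5 × 60000 / 51 = 300000 / 51 ms
= 5882.4 ms


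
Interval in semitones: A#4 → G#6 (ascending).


Let's work it out.
Absolute semitone position = octave×12 + chromatic position
A#4: 4×12 + 10 = 58
G#6: 6×12 + 8 = 80
Difference = 80 - 58 = 22
= 22 semitones


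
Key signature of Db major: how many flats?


Solution.
Flat major keys: C(0), F(1), Bb(2), Eb(3), Ab(4), Db(5), Gb(6), Cb(7)
Db major has 5 flats
Order of flats: Bb Eb Ab Db Gb Cb Fb → first 5: Bb, Eb, Ab, Db, Gb
= 5 flats


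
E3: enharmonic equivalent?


Enharmonic notes sound the same pitch but are spelled with different letter names
E and D## name the same pitch class
= D##3


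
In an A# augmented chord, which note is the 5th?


Augmented triad = root + major 3rd (4 semitones) + augmented 5th (8 semitones)
A triad on A# stacks thirds, so the chord tones use letter names A-C-E
Root: A#
Major 3rd above A#: C##
Augmented 5th above A#: E##
The 5th = E##


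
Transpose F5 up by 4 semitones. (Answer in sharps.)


F5: chromatic position 5 in octave 5 → absolute = 5×12 + 5 = 65
Transpose up 4: 65 + 4 = 69
69 = 5×12 + 9 → A in octave 5
Result = A5


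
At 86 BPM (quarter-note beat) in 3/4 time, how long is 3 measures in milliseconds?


Step by step:
Quarter-note beat duration = 60000 / 86 ms
Beats per measure (3/4) = 3
One measure = 3 × 60000 / 86 = 180000 / 86 ms
3 measures = 3 × 180000 / 86 = 540000 / 86
= 6279.1 ms


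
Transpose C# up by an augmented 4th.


Working:
augmented 4th: 4 letter names, 6 semitones
Letter: C + 3 → F
Pitch: C# + 6 semitones, spelled as an F → F##
= F##


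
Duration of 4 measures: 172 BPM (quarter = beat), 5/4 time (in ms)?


Step by step:
Quarter-note beat duration = 60000 / 172 ms
Beats per measure (5/4) = 5
One measure = 5 × 60000 / 172 = 300000 / 172 ms
4 measures = 4 × 300000 / 172 = 1200000 / 172
= 6976.7 ms


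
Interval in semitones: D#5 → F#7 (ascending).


Reasoning:
Absolute semitone position = octave×12 + chromatic position
D#5: 5×12 + 3 = 63
F#7: 7×12 + 6 = 90
Difference = 90 - 63 = 27
= 27 semitones


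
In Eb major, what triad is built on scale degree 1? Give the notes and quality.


Solution.
Eb major scale: Eb F G Ab Bb C D
Diatonic triad on degree 1 stacks scale notes 1, 3, 5: Eb G Bb
Eb→G = 4 semitones; Eb→Bb = 7 semitones → major triad
= Eb G Bb (major)


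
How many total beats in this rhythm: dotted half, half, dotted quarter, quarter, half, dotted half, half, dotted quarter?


Beat values:
  dotted half = 3 beats
  half = 2 beats
  dotted quarter = 1.5 beats
  quarter = 1 beat
  half = 2 beats
  dotted half = 3 beats
  half = 2 beats
  dotted quarter = 1.5 beats
Sum = 3 + 2 + 1.5 + 1 + 2 + 3 + 2 + 1.5
= 16 beats


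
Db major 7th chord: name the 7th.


Working:
Major 7th chord = root + major 3rd + perfect 5th + major 7th
Seventh chords stack in thirds, so the letter names are D-F-A-C
Root: Db
Major 3rd above Db: F
Perfect 5th above Db: Ab
Major 7th above Db: C
The 7th = C


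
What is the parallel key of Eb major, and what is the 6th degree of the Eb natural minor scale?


Solution.
Parallel keys share the same tonic but differ in mode
Eb major → parallel is Eb minor
Eb natural minor scale: Eb F Gb Ab Bb Cb Db
= Eb minor; 6th degree = Cb


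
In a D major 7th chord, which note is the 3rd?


Let's work it out.
Major 7th chord = root + major 3rd + perfect 5th + major 7th
Seventh chords stack in thirds, so the letter names are D-F-A-C
Root: D
Major 3rd above D: F#
Perfect 5th above D: A
Major 7th above D: C#
The 3rd = F#


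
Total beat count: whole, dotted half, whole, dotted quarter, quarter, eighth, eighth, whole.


Let's work it out.
Beat values:
  whole = 4 beats
  dotted half = 3 beats
  whole = 4 beats
  dotted quarter = 1.5 beats
  quarter = 1 beat
  eighth = 0.5 beats
  eighth = 0.5 beats
  whole = 4 beats
Sum = 4 + 3 + 4 + 1.5 + 1 + 0.5 + 0.5 + 4
= 18.5 beats


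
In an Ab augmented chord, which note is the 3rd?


Working:
Augmented triad = root + major 3rd (4 semitones) + augmented 5th (8 semitones)
A triad on Ab stacks thirds, so the chord tones use letter names A-C-E
Root: Ab
Major 3rd above Ab: C
Augmented 5th above Ab: E
The 3rd = C


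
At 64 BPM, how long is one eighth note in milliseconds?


Let's work it out.
One quarter-note beat = 60000 / BPM = 60000 / 64 ms
Eighth note = 1/2 × quarter note
Duration = 1/2 × 60000 / 64 = 30000 / 64
= 468.8 ms


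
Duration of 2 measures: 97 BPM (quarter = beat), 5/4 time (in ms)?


Solution.
Quarter-note beat duration = 60000 / 97 ms
Beats per measure (5/4) = 5
One measure = 5 × 60000 / 97 = 300000 / 97 ms
2 measures = 2 × 300000 / 97 = 600000 / 97
= 6185.6 ms


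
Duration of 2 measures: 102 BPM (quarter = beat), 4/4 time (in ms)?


Step by step:
Quarter-note beat duration = 60000 / 102 ms
Beats per measure (4/4) = 4
One measure = 4 × 60000 / 102 = 240000 / 102 ms
2 measures = 2 × 240000 / 102 = 480000 / 102
= 4705.9 ms


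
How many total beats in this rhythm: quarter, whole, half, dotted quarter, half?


Let's work it out.
Beat values:
  quarter = 1 beat
  whole = 4 beats
  half = 2 beats
  dotted quarter = 1.5 beats
  half = 2 beats
Sum = 1 + 4 + 2 + 1.5 + 2
= 10.5 beats


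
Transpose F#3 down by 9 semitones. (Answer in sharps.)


F#3: chromatic position 6 in octave 3 → absolute = 3×12 + 6 = 42
Transpose down 9: 42 - 9 = 33
33 = 2×12 + 9 → A in octave 2
Result = A2


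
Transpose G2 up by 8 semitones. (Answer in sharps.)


Step by step:
G2: chromatic position 7 in octave 2 → absolute = 2×12 + 7 = 31
Transpose up 8: 31 + 8 = 39
39 = 3×12 + 3 → D# in octave 3
Result = D#3


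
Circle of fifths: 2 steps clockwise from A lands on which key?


Solution.
Each clockwise step on the circle of fifths moves up a perfect 5th
From A: A → E → B
= B


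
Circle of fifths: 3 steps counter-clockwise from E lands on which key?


Solution.
Each counter-clockwise step moves down a perfect 5th (= up a perfect 4th)
From E: E → A → D → G
= G


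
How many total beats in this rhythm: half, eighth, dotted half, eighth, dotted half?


Let's work it out.
Beat values:
  half = 2 beats
  eighth = 0.5 beats
  dotted half = 3 beats
  eighth = 0.5 beats
  dotted half = 3 beats
Sum = 2 + 0.5 + 3 + 0.5 + 3
= 9 beats


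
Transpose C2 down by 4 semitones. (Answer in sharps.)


Let's work it out.
C2: chromatic position 0 in octave 2 → absolute = 2×12 + 0 = 24
Transpose down 4: 24 - 4 = 20
20 = 1×12 + 8 → G# in octave 1
Result = G#1


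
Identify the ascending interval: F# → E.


Reasoning:
Letter names: F → E spans 7 letter names → a 7th
Semitones: F# → E = 10 half-steps
A 7th of 10 semitones is a minor 7th
= minor 7th


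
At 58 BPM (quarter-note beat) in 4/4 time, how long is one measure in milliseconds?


Step by step:
Quarter-note beat duration = 60000 / 58 ms
Beats per measure (4/4) = 4
One measure = 4 × 60000 / 58 = 240000 / 58 ms
= 4137.9 ms


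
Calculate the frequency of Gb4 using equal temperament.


f = 440 × 2^(n/12) where n = semitones from A4
Gb4: -3 semitones from A4
f = 440 × 2^(-3/12)
f = 369.99 Hz


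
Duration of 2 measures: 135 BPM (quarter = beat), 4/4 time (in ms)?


Reasoning:
Quarter-note beat duration = 60000 / 135 ms
Beats per measure (4/4) = 4
One measure = 4 × 60000 / 135 = 240000 / 135 ms
2 measures = 2 × 240000 / 135 = 480000 / 135
= 3555.6 ms


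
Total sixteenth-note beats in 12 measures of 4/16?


Working:
Time signature 4/16: the bottom number 16 means the sixteenth note gets one count
The top number 4 means 4 sixteenth-note beats per measure
Total = 4 × 12 measures
= 48 sixteenth-note beats


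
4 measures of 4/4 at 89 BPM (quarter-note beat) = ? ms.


Solution.
Quarter-note beat duration = 60000 / 89 ms
Beats per measure (4/4) = 4
One measure = 4 × 60000 / 89 = 240000 / 89 ms
4 measures = 4 × 240000 / 89 = 960000 / 89
= 10786.5 ms


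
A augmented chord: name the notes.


Reasoning:
Augmented triad = root + major 3rd (4 semitones) + augmented 5th (8 semitones)
A triad on A stacks thirds, so the chord tones use letter names A-C-E
Root: A
Major 3rd above A: C#
Augmented 5th above A: E#
Chord = A C# E#


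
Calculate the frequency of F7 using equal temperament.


Step by step:
f = 440 × 2^(n/12) where n = semitones from A4
F7: 32 semitones from A4
f = 440 × 2^(32/12)
f = 2793.83 Hz


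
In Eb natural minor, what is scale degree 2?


Solution.
Natural minor scale pattern: W-H-W-W-H-W-W (2-1-2-2-1-2-2 semitones)
Starting from Eb:
  Eb + 2 semitones → F
  F + 1 semitone → Gb
  Gb + 2 semitones → Ab
  Ab + 2 semitones → Bb
  Bb + 1 semitone → Cb
  Cb + 2 semitones → Db
  Db + 2 semitones → Eb
Scale: Eb F Gb Ab Bb Cb Db
Degree 2 = F


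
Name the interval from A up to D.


Solution.
Letter names: A → D spans 4 letter names → a 4th
Semitones: A → D = 5 half-steps
A 4th of 5 semitones is a perfect 4th
= perfect 4th


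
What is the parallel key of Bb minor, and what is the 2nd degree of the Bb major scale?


Reasoning:
Parallel keys share the same tonic but differ in mode
Bb minor → parallel is Bb major
Bb major scale: Bb C D Eb F G A
= Bb major; 2nd degree = C


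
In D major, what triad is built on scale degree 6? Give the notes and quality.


D major scale: D E F# G A B C#
Diatonic triad on degree 6 stacks scale notes 6, 1, 3: B D F#
B→D = 3 semitones; B→F# = 7 semitones → minor triad
= B D F# (minor)


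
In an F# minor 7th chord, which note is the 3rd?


Working:
Minor 7th chord = root + minor 3rd + perfect 5th + minor 7th
Seventh chords stack in thirds, so the letter names are F-A-C-E
Root: F#
Minor 3rd above F#: A
Perfect 5th above F#: C#
Minor 7th above F#: E
The 3rd = A


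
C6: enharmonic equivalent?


Reasoning:
Enharmonic notes sound the same pitch but are spelled with different letter names
C and Dbb name the same pitch class
= Dbb6


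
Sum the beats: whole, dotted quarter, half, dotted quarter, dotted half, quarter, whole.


Step by step:
Beat values:
  whole = 4 beats
  dotted quarter = 1.5 beats
  half = 2 beats
  dotted quarter = 1.5 beats
  dotted half = 3 beats
  quarter = 1 beat
  whole = 4 beats
Sum = 4 + 1.5 + 2 + 1.5 + 3 + 1 + 4
= 17 beats


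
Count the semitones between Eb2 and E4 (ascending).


Reasoning:
Absolute semitone position = octave×12 + chromatic position
Eb2: 2×12 + 3 = 27
E4: 4×12 + 4 = 52
Difference = 52 - 27 = 25
= 25 semitones


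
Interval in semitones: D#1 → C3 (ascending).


Working:
Absolute semitone position = octave×12 + chromatic position
D#1: 1×12 + 3 = 15
C3: 3×12 + 0 = 36
Difference = 36 - 15 = 21
= 21 semitones


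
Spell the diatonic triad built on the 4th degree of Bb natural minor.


Bb natural minor scale: Bb C Db Eb F Gb Ab
Diatonic triad on degree 4 stacks scale notes 4, 6, 1: Eb Gb Bb
Eb→Gb = 3 semitones; Eb→Bb = 7 semitones → minor triad
= Eb Gb Bb (minor)


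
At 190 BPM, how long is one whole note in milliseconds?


Reasoning:
One quarter-note beat = 60000 / BPM = 60000 / 190 ms
Whole note = 4 × quarter note
Duration = 4 × 60000 / 190 = 240000 / 190
= 1263.2 ms


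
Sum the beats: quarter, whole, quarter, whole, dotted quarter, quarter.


Reasoning:
Beat values:
  quarter = 1 beat
  whole = 4 beats
  quarter = 1 beat
  whole = 4 beats
  dotted quarter = 1.5 beats
  quarter = 1 beat
Sum = 1 + 4 + 1 + 4 + 1.5 + 1
= 12.5 beats


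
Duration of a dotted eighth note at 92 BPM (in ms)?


One quarter-note beat = 60000 / BPM = 60000 / 92 ms
Dotted eighth note = 3/4 × quarter note
Duration = 3/4 × 60000 / 92 = 45000 / 92
= 489.1 ms


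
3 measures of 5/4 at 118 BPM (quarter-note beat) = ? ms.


Quarter-note beat duration = 60000 / 118 ms
Beats per measure (5/4) = 5
One measure = 5 × 60000 / 118 = 300000 / 118 ms
3 measures = 3 × 300000 / 118 = 900000 / 118
= 7627.1 ms


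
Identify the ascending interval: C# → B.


Let's work it out.
Letter names: C → B spans 7 letter names → a 7th
Semitones: C# → B = 10 half-steps
A 7th of 10 semitones is a minor 7th
= minor 7th


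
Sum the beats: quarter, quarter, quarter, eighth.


Solution.
Beat values:
  quarter = 1 beat
  quarter = 1 beat
  quarter = 1 beat
  eighth = 0.5 beats
Sum = 1 + 1 + 1 + 0.5
= 3.5 beats


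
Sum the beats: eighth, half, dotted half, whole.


Working:
Beat values:
  eighth = 0.5 beats
  half = 2 beats
  dotted half = 3 beats
  whole = 4 beats
Sum = 0.5 + 2 + 3 + 4
= 9.5 beats


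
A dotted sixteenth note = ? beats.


Reasoning:
Base sixteenth note = 1/4 beats
Dot 1 adds half the previous value: +1/8
One dotted sixteenth = 1/4 + 1/8 = 3/8
= 3/8 beats


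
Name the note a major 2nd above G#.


A 2nd spans 2 letter names, so from G we land on A
A major 2nd = 2 semitones above G#
Spell A at that pitch: A#
= A#


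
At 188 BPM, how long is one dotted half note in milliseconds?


Solution.
One quarter-note beat = 60000 / BPM = 60000 / 188 ms
Dotted half note = 3 × quarter note
Duration = 3 × 60000 / 188 = 180000 / 188
= 957.4 ms


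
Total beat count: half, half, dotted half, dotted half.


Working:
Beat values:
  half = 2 beats
  half = 2 beats
  dotted half = 3 beats
  dotted half = 3 beats
Sum = 2 + 2 + 3 + 3
= 10 beats


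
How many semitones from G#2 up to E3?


Absolute semitone position = octave×12 + chromatic position
G#2: 2×12 + 8 = 32
E3: 3×12 + 4 = 40
Difference = 40 - 32 = 8
= 8 semitones


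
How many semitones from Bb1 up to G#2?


Absolute semitone position = octave×12 + chromatic position
Bb1: 1×12 + 10 = 22
G#2: 2×12 + 8 = 32
Difference = 32 - 22 = 10
= 10 semitones


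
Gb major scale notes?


Reasoning:
Major scale pattern: W-W-H-W-W-W-H (2-2-1-2-2-2-1 semitones)
Starting from Gb:
  Gb + 2 semitones → Ab
  Ab + 2 semitones → Bb
  Bb + 1 semitone → Cb
  Cb + 2 semitones → Db
  Db + 2 semitones → Eb
  Eb + 2 semitones → F
  F + 1 semitone → Gb
Scale = Gb Ab Bb Cb Db Eb F


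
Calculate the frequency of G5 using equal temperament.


Let's work it out.
f = 440 × 2^(n/12) where n = semitones from A4
G5: 10 semitones from A4
f = 440 × 2^(10/12)
f = 783.99 Hz


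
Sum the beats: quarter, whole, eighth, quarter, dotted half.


Working:
Beat values:
  quarter = 1 beat
  whole = 4 beats
  eighth = 0.5 beats
  quarter = 1 beat
  dotted half = 3 beats
Sum = 1 + 4 + 0.5 + 1 + 3
= 9.5 beats


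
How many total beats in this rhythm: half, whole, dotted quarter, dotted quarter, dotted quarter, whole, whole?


Step by step:
Beat values:
  half = 2 beats
  whole = 4 beats
  dotted quarter = 1.5 beats
  dotted quarter = 1.5 beats
  dotted quarter = 1.5 beats
  whole = 4 beats
  whole = 4 beats
Sum = 2 + 4 + 1.5 + 1.5 + 1.5 + 4 + 4
= 18.5 beats


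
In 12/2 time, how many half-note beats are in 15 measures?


Working:
Time signature 12/2: the bottom number 2 means the half note gets one count
The top number 12 means 12 half-note beats per measure
Total = 12 × 15 measures
= 180 half-note beats


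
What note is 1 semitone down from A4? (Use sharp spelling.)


Solution.
A4: chromatic position 9 in octave 4 → absolute = 4×12 + 9 = 57
Transpose down 1: 57 - 1 = 56
56 = 4×12 + 8 → G# in octave 4
Result = G#4


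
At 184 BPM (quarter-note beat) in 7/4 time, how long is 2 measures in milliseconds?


Step by step:
Quarter-note beat duration = 60000 / 184 ms
Beats per measure (7/4) = 7
One measure = 7 × 60000 / 184 = 420000 / 184 ms
2 measures = 2 × 420000 / 184 = 840000 / 184
= 4565.2 ms


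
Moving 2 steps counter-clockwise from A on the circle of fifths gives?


Working:
Each counter-clockwise step moves down a perfect 5th (= up a perfect 4th)
From A: A → D → G
= G


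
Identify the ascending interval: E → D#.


Solution.
Letter names: E → D spans 7 letter names → a 7th
Semitones: E → D# = 11 half-steps
A 7th of 11 semitones is a major 7th
= major 7th


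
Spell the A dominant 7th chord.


Dominant 7th chord = root + major 3rd + perfect 5th + minor 7th
Seventh chords stack in thirds, so the letter names are A-C-E-G
Root: A
Major 3rd above A: C#
Perfect 5th above A: E
Minor 7th above A: G
Chord = A C# E G


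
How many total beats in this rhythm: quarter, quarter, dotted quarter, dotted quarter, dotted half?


Beat values:
  quarter = 1 beat
  quarter = 1 beat
  dotted quarter = 1.5 beats
  dotted quarter = 1.5 beats
  dotted half = 3 beats
Sum = 1 + 1 + 1.5 + 1.5 + 3
= 8 beats


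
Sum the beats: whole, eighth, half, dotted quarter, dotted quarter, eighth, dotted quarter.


Beat values:
  whole = 4 beats
  eighth = 0.5 beats
  half = 2 beats
  dotted quarter = 1.5 beats
  dotted quarter = 1.5 beats
  eighth = 0.5 beats
  dotted quarter = 1.5 beats
Sum = 4 + 0.5 + 2 + 1.5 + 1.5 + 0.5 + 1.5
= 11.5 beats


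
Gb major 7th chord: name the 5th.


Major 7th chord = root + major 3rd + perfect 5th + major 7th
Seventh chords stack in thirds, so the letter names are G-B-D-F
Root: Gb
Major 3rd above Gb: Bb
Perfect 5th above Gb: Db
Major 7th above Gb: F
The 5th = Db


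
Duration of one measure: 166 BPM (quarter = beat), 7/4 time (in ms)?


Working:
Quarter-note beat duration = 60000 / 166 ms
Beats per measure (7/4) = 7
One measure = 7 × 60000 / 166 = 420000 / 166 ms
= 2530.1 ms


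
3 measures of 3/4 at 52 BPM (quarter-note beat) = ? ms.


Quarter-note beat duration = 60000 / 52 ms
Beats per measure (3/4) = 3
One measure = 3 × 60000 / 52 = 180000 / 52 ms
3 measures = 3 × 180000 / 52 = 540000 / 52
= 10384.6 ms


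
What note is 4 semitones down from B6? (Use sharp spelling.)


Reasoning:
B6: chromatic position 11 in octave 6 → absolute = 6×12 + 11 = 83
Transpose down 4: 83 - 4 = 79
79 = 6×12 + 7 → G in octave 6
Result = G6


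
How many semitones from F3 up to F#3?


Absolute semitone position = octave×12 + chromatic position
F3: 3×12 + 5 = 41
F#3: 3×12 + 6 = 42
Difference = 42 - 41 = 1
= 1 semitone


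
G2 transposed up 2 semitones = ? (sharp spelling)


Let's work it out.
G2: chromatic position 7 in octave 2 → absolute = 2×12 + 7 = 31
Transpose up 2: 31 + 2 = 33
33 = 2×12 + 9 → A in octave 2
Result = A2


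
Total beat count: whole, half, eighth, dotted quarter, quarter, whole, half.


Beat values:
  whole = 4 beats
  half = 2 beats
  eighth = 0.5 beats
  dotted quarter = 1.5 beats
  quarter = 1 beat
  whole = 4 beats
  half = 2 beats
Sum = 4 + 2 + 0.5 + 1.5 + 1 + 4 + 2
= 15 beats


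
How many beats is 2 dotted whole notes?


Reasoning:
Base whole note = 4 beats
Dot 1 adds half the previous value: +2
One dotted whole = 4 + 2 = 6
2 of them = 2 × 6 = 12
= 12 beats
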